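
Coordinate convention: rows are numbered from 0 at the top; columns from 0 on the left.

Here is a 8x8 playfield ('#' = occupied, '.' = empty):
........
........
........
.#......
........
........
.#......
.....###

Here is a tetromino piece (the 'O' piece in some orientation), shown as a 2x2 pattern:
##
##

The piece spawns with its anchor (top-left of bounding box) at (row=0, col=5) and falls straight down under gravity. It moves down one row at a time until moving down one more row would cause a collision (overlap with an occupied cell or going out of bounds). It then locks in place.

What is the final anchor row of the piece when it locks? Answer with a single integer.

Spawn at (row=0, col=5). Try each row:
  row 0: fits
  row 1: fits
  row 2: fits
  row 3: fits
  row 4: fits
  row 5: fits
  row 6: blocked -> lock at row 5

Answer: 5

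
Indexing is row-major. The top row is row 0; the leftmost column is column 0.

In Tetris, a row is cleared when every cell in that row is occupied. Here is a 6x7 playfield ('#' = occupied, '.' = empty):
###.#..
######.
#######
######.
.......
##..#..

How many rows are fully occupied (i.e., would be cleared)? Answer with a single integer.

Answer: 1

Derivation:
Check each row:
  row 0: 3 empty cells -> not full
  row 1: 1 empty cell -> not full
  row 2: 0 empty cells -> FULL (clear)
  row 3: 1 empty cell -> not full
  row 4: 7 empty cells -> not full
  row 5: 4 empty cells -> not full
Total rows cleared: 1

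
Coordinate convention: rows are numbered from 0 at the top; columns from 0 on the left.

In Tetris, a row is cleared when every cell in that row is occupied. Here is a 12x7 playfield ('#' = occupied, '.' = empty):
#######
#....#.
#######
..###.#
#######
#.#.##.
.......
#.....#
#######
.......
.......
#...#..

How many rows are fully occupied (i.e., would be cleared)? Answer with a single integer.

Answer: 4

Derivation:
Check each row:
  row 0: 0 empty cells -> FULL (clear)
  row 1: 5 empty cells -> not full
  row 2: 0 empty cells -> FULL (clear)
  row 3: 3 empty cells -> not full
  row 4: 0 empty cells -> FULL (clear)
  row 5: 3 empty cells -> not full
  row 6: 7 empty cells -> not full
  row 7: 5 empty cells -> not full
  row 8: 0 empty cells -> FULL (clear)
  row 9: 7 empty cells -> not full
  row 10: 7 empty cells -> not full
  row 11: 5 empty cells -> not full
Total rows cleared: 4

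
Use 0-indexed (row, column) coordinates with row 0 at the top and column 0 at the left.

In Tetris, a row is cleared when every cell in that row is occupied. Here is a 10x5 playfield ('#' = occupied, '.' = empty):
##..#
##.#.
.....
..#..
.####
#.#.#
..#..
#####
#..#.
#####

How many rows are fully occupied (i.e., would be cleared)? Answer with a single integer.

Answer: 2

Derivation:
Check each row:
  row 0: 2 empty cells -> not full
  row 1: 2 empty cells -> not full
  row 2: 5 empty cells -> not full
  row 3: 4 empty cells -> not full
  row 4: 1 empty cell -> not full
  row 5: 2 empty cells -> not full
  row 6: 4 empty cells -> not full
  row 7: 0 empty cells -> FULL (clear)
  row 8: 3 empty cells -> not full
  row 9: 0 empty cells -> FULL (clear)
Total rows cleared: 2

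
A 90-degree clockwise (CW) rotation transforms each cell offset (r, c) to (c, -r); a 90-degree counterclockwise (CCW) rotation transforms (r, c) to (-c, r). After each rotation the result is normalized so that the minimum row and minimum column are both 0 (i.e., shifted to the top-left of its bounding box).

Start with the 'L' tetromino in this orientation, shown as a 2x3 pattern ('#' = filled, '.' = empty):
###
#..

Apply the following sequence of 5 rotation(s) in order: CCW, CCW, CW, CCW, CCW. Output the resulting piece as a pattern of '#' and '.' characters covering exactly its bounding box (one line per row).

Answer: ##
.#
.#

Derivation:
Start:
###
#..
After rotation 1 (CCW):
#.
#.
##
After rotation 2 (CCW):
..#
###
After rotation 3 (CW):
#.
#.
##
After rotation 4 (CCW):
..#
###
After rotation 5 (CCW):
##
.#
.#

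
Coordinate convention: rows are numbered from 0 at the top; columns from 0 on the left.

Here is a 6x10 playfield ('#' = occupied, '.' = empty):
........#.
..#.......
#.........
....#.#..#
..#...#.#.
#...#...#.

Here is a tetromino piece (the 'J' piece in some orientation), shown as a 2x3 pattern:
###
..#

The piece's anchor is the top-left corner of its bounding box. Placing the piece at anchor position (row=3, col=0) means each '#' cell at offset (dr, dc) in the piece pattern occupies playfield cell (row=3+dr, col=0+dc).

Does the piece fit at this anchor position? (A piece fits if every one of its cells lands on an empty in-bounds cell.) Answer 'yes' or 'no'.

Check each piece cell at anchor (3, 0):
  offset (0,0) -> (3,0): empty -> OK
  offset (0,1) -> (3,1): empty -> OK
  offset (0,2) -> (3,2): empty -> OK
  offset (1,2) -> (4,2): occupied ('#') -> FAIL
All cells valid: no

Answer: no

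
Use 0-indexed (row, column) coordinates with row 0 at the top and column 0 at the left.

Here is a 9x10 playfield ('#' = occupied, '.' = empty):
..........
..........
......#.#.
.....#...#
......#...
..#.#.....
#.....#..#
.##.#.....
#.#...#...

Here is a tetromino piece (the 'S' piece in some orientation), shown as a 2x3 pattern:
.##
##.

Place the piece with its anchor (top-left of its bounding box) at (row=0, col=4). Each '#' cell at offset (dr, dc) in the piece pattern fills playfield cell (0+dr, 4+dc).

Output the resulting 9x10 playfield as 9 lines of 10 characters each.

Fill (0+0,4+1) = (0,5)
Fill (0+0,4+2) = (0,6)
Fill (0+1,4+0) = (1,4)
Fill (0+1,4+1) = (1,5)

Answer: .....##...
....##....
......#.#.
.....#...#
......#...
..#.#.....
#.....#..#
.##.#.....
#.#...#...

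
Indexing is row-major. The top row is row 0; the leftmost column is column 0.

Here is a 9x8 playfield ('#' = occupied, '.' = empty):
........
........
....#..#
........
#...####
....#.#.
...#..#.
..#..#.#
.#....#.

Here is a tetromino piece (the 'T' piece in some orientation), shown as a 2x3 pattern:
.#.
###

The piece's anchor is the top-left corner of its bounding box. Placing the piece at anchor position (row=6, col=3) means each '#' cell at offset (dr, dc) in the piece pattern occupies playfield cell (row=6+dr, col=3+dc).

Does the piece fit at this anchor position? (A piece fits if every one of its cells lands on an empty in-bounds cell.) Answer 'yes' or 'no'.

Check each piece cell at anchor (6, 3):
  offset (0,1) -> (6,4): empty -> OK
  offset (1,0) -> (7,3): empty -> OK
  offset (1,1) -> (7,4): empty -> OK
  offset (1,2) -> (7,5): occupied ('#') -> FAIL
All cells valid: no

Answer: no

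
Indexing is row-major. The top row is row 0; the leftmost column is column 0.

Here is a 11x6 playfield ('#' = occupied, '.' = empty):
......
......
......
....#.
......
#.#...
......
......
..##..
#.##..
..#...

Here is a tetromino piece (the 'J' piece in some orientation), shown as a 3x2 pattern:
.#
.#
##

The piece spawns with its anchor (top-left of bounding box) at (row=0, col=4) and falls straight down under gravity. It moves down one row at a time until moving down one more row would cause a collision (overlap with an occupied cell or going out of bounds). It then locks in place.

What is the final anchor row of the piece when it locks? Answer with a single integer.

Spawn at (row=0, col=4). Try each row:
  row 0: fits
  row 1: blocked -> lock at row 0

Answer: 0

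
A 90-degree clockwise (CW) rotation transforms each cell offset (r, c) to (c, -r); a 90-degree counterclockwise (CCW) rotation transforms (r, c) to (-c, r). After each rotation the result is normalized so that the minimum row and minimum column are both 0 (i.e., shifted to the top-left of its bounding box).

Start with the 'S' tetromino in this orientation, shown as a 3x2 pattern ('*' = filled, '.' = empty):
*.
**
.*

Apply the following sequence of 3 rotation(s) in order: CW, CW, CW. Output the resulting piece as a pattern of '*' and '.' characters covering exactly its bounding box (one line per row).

Start:
*.
**
.*
After rotation 1 (CW):
.**
**.
After rotation 2 (CW):
*.
**
.*
After rotation 3 (CW):
.**
**.

Answer: .**
**.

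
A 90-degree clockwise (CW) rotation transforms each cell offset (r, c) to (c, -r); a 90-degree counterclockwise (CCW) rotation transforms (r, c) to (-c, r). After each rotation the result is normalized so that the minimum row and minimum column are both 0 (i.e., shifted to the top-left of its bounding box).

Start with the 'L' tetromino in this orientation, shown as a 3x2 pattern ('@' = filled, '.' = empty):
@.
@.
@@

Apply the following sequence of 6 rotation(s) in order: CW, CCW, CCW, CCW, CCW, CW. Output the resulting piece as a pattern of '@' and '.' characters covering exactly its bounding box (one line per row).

Start:
@.
@.
@@
After rotation 1 (CW):
@@@
@..
After rotation 2 (CCW):
@.
@.
@@
After rotation 3 (CCW):
..@
@@@
After rotation 4 (CCW):
@@
.@
.@
After rotation 5 (CCW):
@@@
@..
After rotation 6 (CW):
@@
.@
.@

Answer: @@
.@
.@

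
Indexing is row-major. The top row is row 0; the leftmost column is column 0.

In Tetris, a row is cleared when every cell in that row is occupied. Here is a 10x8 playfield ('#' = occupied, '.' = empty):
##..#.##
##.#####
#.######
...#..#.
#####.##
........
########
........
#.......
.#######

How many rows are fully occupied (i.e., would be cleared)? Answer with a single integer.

Answer: 1

Derivation:
Check each row:
  row 0: 3 empty cells -> not full
  row 1: 1 empty cell -> not full
  row 2: 1 empty cell -> not full
  row 3: 6 empty cells -> not full
  row 4: 1 empty cell -> not full
  row 5: 8 empty cells -> not full
  row 6: 0 empty cells -> FULL (clear)
  row 7: 8 empty cells -> not full
  row 8: 7 empty cells -> not full
  row 9: 1 empty cell -> not full
Total rows cleared: 1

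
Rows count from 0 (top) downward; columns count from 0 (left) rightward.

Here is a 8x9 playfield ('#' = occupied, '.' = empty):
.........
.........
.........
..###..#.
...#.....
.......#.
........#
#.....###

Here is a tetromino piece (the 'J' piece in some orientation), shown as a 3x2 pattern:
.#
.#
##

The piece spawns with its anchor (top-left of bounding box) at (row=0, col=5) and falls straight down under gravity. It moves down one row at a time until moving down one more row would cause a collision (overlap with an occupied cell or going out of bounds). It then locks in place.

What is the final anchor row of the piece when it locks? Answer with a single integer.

Spawn at (row=0, col=5). Try each row:
  row 0: fits
  row 1: fits
  row 2: fits
  row 3: fits
  row 4: fits
  row 5: blocked -> lock at row 4

Answer: 4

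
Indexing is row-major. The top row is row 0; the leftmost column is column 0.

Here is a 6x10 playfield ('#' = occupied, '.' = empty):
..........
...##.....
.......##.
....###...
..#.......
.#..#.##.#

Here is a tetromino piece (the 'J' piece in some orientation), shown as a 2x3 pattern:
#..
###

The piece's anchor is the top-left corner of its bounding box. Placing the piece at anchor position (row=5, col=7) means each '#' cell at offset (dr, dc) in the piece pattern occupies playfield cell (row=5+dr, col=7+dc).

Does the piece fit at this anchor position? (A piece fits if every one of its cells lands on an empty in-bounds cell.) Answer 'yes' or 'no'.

Answer: no

Derivation:
Check each piece cell at anchor (5, 7):
  offset (0,0) -> (5,7): occupied ('#') -> FAIL
  offset (1,0) -> (6,7): out of bounds -> FAIL
  offset (1,1) -> (6,8): out of bounds -> FAIL
  offset (1,2) -> (6,9): out of bounds -> FAIL
All cells valid: no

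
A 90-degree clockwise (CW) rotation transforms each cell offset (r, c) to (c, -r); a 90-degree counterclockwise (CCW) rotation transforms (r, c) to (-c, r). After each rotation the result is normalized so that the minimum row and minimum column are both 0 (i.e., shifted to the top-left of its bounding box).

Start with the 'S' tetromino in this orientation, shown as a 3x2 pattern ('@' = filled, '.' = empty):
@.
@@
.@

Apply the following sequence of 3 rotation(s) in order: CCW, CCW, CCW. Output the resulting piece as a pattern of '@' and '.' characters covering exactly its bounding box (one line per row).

Answer: .@@
@@.

Derivation:
Start:
@.
@@
.@
After rotation 1 (CCW):
.@@
@@.
After rotation 2 (CCW):
@.
@@
.@
After rotation 3 (CCW):
.@@
@@.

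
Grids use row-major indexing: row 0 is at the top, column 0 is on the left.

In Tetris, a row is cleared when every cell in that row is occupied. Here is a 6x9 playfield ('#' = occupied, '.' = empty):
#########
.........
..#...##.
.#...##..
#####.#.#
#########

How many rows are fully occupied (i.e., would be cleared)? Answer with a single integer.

Check each row:
  row 0: 0 empty cells -> FULL (clear)
  row 1: 9 empty cells -> not full
  row 2: 6 empty cells -> not full
  row 3: 6 empty cells -> not full
  row 4: 2 empty cells -> not full
  row 5: 0 empty cells -> FULL (clear)
Total rows cleared: 2

Answer: 2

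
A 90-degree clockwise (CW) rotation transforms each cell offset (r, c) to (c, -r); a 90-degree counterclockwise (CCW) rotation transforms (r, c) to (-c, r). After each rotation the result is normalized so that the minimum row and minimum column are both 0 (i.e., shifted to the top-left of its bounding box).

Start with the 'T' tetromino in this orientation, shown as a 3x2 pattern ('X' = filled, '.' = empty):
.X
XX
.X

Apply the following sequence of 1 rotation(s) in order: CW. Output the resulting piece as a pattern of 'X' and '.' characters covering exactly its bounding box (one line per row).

Start:
.X
XX
.X
After rotation 1 (CW):
.X.
XXX

Answer: .X.
XXX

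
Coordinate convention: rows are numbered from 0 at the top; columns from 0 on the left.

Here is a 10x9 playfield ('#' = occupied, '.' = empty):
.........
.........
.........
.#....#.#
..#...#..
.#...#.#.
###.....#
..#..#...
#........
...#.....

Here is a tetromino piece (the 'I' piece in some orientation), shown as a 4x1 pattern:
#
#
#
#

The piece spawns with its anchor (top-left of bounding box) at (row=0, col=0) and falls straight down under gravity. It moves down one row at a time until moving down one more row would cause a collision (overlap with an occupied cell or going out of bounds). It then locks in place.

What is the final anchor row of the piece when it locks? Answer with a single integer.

Answer: 2

Derivation:
Spawn at (row=0, col=0). Try each row:
  row 0: fits
  row 1: fits
  row 2: fits
  row 3: blocked -> lock at row 2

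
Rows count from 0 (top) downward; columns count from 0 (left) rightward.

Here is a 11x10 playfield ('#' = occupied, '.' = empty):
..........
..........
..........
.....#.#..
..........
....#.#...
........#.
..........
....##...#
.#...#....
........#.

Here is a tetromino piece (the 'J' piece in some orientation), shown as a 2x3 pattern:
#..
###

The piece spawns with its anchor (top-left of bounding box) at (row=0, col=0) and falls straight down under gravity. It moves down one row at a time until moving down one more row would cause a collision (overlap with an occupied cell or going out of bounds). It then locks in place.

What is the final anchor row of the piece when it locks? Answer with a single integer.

Answer: 7

Derivation:
Spawn at (row=0, col=0). Try each row:
  row 0: fits
  row 1: fits
  row 2: fits
  row 3: fits
  row 4: fits
  row 5: fits
  row 6: fits
  row 7: fits
  row 8: blocked -> lock at row 7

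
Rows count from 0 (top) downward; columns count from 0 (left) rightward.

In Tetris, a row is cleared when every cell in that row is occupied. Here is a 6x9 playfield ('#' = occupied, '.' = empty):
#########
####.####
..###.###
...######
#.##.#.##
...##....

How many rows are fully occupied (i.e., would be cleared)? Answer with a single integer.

Check each row:
  row 0: 0 empty cells -> FULL (clear)
  row 1: 1 empty cell -> not full
  row 2: 3 empty cells -> not full
  row 3: 3 empty cells -> not full
  row 4: 3 empty cells -> not full
  row 5: 7 empty cells -> not full
Total rows cleared: 1

Answer: 1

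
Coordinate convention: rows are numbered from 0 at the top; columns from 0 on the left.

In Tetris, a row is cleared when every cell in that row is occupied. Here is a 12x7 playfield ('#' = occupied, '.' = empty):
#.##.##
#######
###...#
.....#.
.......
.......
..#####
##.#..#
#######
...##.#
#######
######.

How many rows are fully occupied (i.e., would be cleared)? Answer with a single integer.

Answer: 3

Derivation:
Check each row:
  row 0: 2 empty cells -> not full
  row 1: 0 empty cells -> FULL (clear)
  row 2: 3 empty cells -> not full
  row 3: 6 empty cells -> not full
  row 4: 7 empty cells -> not full
  row 5: 7 empty cells -> not full
  row 6: 2 empty cells -> not full
  row 7: 3 empty cells -> not full
  row 8: 0 empty cells -> FULL (clear)
  row 9: 4 empty cells -> not full
  row 10: 0 empty cells -> FULL (clear)
  row 11: 1 empty cell -> not full
Total rows cleared: 3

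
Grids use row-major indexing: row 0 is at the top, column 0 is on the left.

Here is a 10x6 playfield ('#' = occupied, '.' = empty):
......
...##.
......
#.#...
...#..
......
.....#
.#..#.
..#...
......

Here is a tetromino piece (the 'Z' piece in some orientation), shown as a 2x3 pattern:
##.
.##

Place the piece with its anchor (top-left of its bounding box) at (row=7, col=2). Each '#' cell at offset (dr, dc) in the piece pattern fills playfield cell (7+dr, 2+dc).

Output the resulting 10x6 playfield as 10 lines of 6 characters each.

Fill (7+0,2+0) = (7,2)
Fill (7+0,2+1) = (7,3)
Fill (7+1,2+1) = (8,3)
Fill (7+1,2+2) = (8,4)

Answer: ......
...##.
......
#.#...
...#..
......
.....#
.####.
..###.
......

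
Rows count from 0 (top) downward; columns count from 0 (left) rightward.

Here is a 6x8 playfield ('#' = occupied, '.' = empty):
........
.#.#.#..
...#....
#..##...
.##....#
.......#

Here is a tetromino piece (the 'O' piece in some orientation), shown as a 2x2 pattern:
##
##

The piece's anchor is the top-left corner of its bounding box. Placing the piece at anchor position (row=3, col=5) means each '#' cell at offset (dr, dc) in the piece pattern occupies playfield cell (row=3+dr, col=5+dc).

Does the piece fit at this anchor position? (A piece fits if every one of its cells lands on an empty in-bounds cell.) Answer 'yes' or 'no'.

Answer: yes

Derivation:
Check each piece cell at anchor (3, 5):
  offset (0,0) -> (3,5): empty -> OK
  offset (0,1) -> (3,6): empty -> OK
  offset (1,0) -> (4,5): empty -> OK
  offset (1,1) -> (4,6): empty -> OK
All cells valid: yes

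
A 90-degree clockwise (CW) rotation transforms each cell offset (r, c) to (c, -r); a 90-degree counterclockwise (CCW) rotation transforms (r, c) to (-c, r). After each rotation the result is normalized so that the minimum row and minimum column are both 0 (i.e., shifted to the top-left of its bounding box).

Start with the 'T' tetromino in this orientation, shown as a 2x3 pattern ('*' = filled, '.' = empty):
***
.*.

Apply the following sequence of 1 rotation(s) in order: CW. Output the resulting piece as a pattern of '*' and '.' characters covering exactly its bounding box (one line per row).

Start:
***
.*.
After rotation 1 (CW):
.*
**
.*

Answer: .*
**
.*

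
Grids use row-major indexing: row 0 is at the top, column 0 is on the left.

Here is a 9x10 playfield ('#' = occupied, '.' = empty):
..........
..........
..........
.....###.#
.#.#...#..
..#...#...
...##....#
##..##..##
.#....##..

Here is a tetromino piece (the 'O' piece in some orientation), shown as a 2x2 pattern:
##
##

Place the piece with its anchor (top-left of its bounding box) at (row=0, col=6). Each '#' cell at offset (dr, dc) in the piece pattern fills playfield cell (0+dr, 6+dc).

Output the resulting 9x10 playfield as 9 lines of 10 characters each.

Fill (0+0,6+0) = (0,6)
Fill (0+0,6+1) = (0,7)
Fill (0+1,6+0) = (1,6)
Fill (0+1,6+1) = (1,7)

Answer: ......##..
......##..
..........
.....###.#
.#.#...#..
..#...#...
...##....#
##..##..##
.#....##..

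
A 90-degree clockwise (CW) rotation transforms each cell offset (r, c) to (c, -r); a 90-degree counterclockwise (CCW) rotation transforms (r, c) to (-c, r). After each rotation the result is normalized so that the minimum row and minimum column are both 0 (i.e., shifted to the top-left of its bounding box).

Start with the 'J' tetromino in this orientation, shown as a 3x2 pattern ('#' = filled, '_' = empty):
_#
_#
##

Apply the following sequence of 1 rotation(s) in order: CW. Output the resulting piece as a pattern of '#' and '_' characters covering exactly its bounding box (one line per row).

Answer: #__
###

Derivation:
Start:
_#
_#
##
After rotation 1 (CW):
#__
###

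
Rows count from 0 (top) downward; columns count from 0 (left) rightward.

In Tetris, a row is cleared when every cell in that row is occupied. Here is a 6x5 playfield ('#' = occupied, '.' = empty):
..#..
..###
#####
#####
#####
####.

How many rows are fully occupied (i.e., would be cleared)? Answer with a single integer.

Check each row:
  row 0: 4 empty cells -> not full
  row 1: 2 empty cells -> not full
  row 2: 0 empty cells -> FULL (clear)
  row 3: 0 empty cells -> FULL (clear)
  row 4: 0 empty cells -> FULL (clear)
  row 5: 1 empty cell -> not full
Total rows cleared: 3

Answer: 3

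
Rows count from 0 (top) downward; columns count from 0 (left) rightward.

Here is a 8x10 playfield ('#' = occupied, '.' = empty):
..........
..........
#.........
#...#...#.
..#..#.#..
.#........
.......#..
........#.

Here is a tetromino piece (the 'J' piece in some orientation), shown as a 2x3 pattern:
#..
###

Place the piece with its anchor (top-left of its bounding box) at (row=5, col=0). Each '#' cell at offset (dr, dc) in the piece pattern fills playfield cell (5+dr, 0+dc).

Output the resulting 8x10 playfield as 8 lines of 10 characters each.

Answer: ..........
..........
#.........
#...#...#.
..#..#.#..
##........
###....#..
........#.

Derivation:
Fill (5+0,0+0) = (5,0)
Fill (5+1,0+0) = (6,0)
Fill (5+1,0+1) = (6,1)
Fill (5+1,0+2) = (6,2)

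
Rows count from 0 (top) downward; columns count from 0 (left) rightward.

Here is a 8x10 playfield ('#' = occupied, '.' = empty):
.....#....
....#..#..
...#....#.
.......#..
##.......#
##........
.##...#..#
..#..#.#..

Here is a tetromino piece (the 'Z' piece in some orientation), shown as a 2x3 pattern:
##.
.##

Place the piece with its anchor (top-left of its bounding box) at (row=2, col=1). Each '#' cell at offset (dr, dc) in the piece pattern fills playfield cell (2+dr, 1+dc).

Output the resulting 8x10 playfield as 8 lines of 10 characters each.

Answer: .....#....
....#..#..
.###....#.
..##...#..
##.......#
##........
.##...#..#
..#..#.#..

Derivation:
Fill (2+0,1+0) = (2,1)
Fill (2+0,1+1) = (2,2)
Fill (2+1,1+1) = (3,2)
Fill (2+1,1+2) = (3,3)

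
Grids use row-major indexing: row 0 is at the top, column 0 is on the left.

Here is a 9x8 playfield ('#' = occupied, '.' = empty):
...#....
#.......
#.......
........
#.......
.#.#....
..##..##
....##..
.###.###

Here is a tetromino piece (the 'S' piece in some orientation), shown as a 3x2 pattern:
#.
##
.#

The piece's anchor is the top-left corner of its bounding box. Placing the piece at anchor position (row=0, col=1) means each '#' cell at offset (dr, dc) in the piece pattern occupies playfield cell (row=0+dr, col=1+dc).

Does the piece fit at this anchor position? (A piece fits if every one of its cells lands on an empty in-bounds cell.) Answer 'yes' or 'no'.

Answer: yes

Derivation:
Check each piece cell at anchor (0, 1):
  offset (0,0) -> (0,1): empty -> OK
  offset (1,0) -> (1,1): empty -> OK
  offset (1,1) -> (1,2): empty -> OK
  offset (2,1) -> (2,2): empty -> OK
All cells valid: yes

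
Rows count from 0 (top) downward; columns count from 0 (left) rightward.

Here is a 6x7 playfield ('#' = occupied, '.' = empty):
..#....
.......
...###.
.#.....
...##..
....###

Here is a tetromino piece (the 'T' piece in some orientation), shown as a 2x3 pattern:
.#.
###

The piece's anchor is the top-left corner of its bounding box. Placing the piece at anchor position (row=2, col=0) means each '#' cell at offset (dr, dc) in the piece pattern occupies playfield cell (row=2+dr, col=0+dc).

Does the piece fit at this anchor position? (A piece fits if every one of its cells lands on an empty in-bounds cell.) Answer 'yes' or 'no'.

Answer: no

Derivation:
Check each piece cell at anchor (2, 0):
  offset (0,1) -> (2,1): empty -> OK
  offset (1,0) -> (3,0): empty -> OK
  offset (1,1) -> (3,1): occupied ('#') -> FAIL
  offset (1,2) -> (3,2): empty -> OK
All cells valid: no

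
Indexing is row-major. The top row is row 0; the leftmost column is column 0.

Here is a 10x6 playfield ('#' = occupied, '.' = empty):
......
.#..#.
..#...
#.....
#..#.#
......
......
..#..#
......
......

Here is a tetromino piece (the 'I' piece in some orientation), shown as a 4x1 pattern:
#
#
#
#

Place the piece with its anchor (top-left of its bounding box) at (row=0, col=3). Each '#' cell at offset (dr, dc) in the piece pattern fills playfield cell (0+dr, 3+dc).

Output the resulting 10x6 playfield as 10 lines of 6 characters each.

Answer: ...#..
.#.##.
..##..
#..#..
#..#.#
......
......
..#..#
......
......

Derivation:
Fill (0+0,3+0) = (0,3)
Fill (0+1,3+0) = (1,3)
Fill (0+2,3+0) = (2,3)
Fill (0+3,3+0) = (3,3)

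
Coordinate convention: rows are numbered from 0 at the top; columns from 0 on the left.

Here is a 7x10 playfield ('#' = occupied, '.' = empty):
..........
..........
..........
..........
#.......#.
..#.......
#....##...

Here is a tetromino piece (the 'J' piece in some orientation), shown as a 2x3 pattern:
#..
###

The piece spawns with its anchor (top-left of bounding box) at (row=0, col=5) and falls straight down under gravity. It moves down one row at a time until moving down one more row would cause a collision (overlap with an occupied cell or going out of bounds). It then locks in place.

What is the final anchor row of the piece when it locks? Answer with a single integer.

Spawn at (row=0, col=5). Try each row:
  row 0: fits
  row 1: fits
  row 2: fits
  row 3: fits
  row 4: fits
  row 5: blocked -> lock at row 4

Answer: 4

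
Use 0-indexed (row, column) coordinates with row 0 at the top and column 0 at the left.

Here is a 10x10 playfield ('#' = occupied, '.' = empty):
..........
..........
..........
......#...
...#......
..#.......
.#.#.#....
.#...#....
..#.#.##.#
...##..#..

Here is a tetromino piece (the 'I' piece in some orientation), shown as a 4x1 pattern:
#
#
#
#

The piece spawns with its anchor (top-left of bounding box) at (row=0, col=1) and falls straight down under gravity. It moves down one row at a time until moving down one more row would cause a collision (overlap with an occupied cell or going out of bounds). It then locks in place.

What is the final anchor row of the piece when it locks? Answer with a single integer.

Spawn at (row=0, col=1). Try each row:
  row 0: fits
  row 1: fits
  row 2: fits
  row 3: blocked -> lock at row 2

Answer: 2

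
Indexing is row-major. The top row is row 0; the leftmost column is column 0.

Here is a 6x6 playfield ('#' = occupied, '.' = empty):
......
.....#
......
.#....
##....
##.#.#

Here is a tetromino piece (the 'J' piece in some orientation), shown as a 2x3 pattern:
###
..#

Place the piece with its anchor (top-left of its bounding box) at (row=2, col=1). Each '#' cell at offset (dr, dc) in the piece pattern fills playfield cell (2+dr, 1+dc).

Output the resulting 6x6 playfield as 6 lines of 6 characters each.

Fill (2+0,1+0) = (2,1)
Fill (2+0,1+1) = (2,2)
Fill (2+0,1+2) = (2,3)
Fill (2+1,1+2) = (3,3)

Answer: ......
.....#
.###..
.#.#..
##....
##.#.#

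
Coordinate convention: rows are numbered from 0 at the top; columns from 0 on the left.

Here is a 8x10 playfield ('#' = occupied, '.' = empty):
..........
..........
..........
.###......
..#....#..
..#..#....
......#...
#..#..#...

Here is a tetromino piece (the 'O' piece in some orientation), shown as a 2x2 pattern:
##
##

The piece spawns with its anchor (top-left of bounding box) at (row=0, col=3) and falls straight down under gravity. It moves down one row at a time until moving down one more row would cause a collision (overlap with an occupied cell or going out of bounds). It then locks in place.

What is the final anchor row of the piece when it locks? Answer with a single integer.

Answer: 1

Derivation:
Spawn at (row=0, col=3). Try each row:
  row 0: fits
  row 1: fits
  row 2: blocked -> lock at row 1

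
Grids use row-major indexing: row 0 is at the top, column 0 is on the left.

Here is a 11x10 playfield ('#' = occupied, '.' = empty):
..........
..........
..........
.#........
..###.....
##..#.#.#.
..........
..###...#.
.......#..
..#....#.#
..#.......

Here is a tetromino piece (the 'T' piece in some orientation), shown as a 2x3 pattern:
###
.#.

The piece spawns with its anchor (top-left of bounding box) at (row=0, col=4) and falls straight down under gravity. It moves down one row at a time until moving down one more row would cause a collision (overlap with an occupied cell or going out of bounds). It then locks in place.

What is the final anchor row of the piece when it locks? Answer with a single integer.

Spawn at (row=0, col=4). Try each row:
  row 0: fits
  row 1: fits
  row 2: fits
  row 3: fits
  row 4: blocked -> lock at row 3

Answer: 3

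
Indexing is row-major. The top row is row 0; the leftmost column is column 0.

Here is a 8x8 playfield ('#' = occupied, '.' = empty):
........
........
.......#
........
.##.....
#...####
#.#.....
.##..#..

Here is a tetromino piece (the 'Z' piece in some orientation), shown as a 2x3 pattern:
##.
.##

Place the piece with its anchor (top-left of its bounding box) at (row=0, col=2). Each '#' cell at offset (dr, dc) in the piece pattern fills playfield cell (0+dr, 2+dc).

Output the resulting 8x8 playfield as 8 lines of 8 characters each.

Fill (0+0,2+0) = (0,2)
Fill (0+0,2+1) = (0,3)
Fill (0+1,2+1) = (1,3)
Fill (0+1,2+2) = (1,4)

Answer: ..##....
...##...
.......#
........
.##.....
#...####
#.#.....
.##..#..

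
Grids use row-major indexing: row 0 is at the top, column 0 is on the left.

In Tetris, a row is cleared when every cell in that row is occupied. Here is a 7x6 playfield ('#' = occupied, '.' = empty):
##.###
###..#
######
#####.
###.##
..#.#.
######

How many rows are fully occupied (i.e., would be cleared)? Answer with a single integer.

Check each row:
  row 0: 1 empty cell -> not full
  row 1: 2 empty cells -> not full
  row 2: 0 empty cells -> FULL (clear)
  row 3: 1 empty cell -> not full
  row 4: 1 empty cell -> not full
  row 5: 4 empty cells -> not full
  row 6: 0 empty cells -> FULL (clear)
Total rows cleared: 2

Answer: 2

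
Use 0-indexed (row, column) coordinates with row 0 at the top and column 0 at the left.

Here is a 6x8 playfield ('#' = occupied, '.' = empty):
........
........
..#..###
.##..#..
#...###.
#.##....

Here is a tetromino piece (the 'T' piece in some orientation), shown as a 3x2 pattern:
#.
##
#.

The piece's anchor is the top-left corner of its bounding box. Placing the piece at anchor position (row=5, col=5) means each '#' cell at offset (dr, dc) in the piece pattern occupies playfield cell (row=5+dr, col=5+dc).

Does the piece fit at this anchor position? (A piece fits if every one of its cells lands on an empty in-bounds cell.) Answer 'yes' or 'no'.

Answer: no

Derivation:
Check each piece cell at anchor (5, 5):
  offset (0,0) -> (5,5): empty -> OK
  offset (1,0) -> (6,5): out of bounds -> FAIL
  offset (1,1) -> (6,6): out of bounds -> FAIL
  offset (2,0) -> (7,5): out of bounds -> FAIL
All cells valid: no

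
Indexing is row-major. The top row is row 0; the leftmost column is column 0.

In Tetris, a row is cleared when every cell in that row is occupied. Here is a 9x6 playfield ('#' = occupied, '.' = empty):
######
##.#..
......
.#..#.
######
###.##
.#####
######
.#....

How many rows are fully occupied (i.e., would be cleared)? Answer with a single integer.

Answer: 3

Derivation:
Check each row:
  row 0: 0 empty cells -> FULL (clear)
  row 1: 3 empty cells -> not full
  row 2: 6 empty cells -> not full
  row 3: 4 empty cells -> not full
  row 4: 0 empty cells -> FULL (clear)
  row 5: 1 empty cell -> not full
  row 6: 1 empty cell -> not full
  row 7: 0 empty cells -> FULL (clear)
  row 8: 5 empty cells -> not full
Total rows cleared: 3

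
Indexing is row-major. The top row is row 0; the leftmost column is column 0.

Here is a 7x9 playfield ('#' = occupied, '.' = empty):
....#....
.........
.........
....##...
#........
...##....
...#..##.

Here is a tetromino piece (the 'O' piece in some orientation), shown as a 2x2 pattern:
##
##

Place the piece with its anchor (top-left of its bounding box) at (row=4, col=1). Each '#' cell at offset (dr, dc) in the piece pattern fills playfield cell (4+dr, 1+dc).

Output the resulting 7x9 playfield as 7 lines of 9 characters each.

Fill (4+0,1+0) = (4,1)
Fill (4+0,1+1) = (4,2)
Fill (4+1,1+0) = (5,1)
Fill (4+1,1+1) = (5,2)

Answer: ....#....
.........
.........
....##...
###......
.####....
...#..##.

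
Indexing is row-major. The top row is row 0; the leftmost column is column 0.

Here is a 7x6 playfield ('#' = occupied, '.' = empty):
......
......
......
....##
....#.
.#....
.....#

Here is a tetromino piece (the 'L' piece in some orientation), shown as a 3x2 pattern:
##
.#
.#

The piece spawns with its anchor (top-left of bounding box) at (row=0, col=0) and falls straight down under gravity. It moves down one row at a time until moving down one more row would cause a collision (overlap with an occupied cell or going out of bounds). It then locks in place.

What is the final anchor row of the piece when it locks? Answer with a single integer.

Answer: 2

Derivation:
Spawn at (row=0, col=0). Try each row:
  row 0: fits
  row 1: fits
  row 2: fits
  row 3: blocked -> lock at row 2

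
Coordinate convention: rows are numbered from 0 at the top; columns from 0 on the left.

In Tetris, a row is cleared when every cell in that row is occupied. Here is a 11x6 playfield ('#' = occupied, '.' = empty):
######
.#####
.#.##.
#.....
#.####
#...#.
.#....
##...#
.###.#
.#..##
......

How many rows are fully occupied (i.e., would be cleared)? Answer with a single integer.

Check each row:
  row 0: 0 empty cells -> FULL (clear)
  row 1: 1 empty cell -> not full
  row 2: 3 empty cells -> not full
  row 3: 5 empty cells -> not full
  row 4: 1 empty cell -> not full
  row 5: 4 empty cells -> not full
  row 6: 5 empty cells -> not full
  row 7: 3 empty cells -> not full
  row 8: 2 empty cells -> not full
  row 9: 3 empty cells -> not full
  row 10: 6 empty cells -> not full
Total rows cleared: 1

Answer: 1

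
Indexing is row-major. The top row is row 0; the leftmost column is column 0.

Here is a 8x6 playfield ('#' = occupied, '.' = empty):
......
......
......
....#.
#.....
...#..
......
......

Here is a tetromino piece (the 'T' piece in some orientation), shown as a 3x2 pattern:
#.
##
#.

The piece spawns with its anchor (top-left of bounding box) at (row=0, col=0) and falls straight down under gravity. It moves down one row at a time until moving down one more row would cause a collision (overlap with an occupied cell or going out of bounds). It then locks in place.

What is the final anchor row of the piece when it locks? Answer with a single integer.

Answer: 1

Derivation:
Spawn at (row=0, col=0). Try each row:
  row 0: fits
  row 1: fits
  row 2: blocked -> lock at row 1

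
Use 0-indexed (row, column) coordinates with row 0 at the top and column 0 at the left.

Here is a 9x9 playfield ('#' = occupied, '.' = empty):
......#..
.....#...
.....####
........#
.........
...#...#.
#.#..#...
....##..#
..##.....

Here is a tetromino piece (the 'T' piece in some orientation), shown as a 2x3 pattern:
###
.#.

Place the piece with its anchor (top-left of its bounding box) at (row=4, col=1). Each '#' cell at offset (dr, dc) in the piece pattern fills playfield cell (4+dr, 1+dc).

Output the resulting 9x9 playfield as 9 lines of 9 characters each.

Answer: ......#..
.....#...
.....####
........#
.###.....
..##...#.
#.#..#...
....##..#
..##.....

Derivation:
Fill (4+0,1+0) = (4,1)
Fill (4+0,1+1) = (4,2)
Fill (4+0,1+2) = (4,3)
Fill (4+1,1+1) = (5,2)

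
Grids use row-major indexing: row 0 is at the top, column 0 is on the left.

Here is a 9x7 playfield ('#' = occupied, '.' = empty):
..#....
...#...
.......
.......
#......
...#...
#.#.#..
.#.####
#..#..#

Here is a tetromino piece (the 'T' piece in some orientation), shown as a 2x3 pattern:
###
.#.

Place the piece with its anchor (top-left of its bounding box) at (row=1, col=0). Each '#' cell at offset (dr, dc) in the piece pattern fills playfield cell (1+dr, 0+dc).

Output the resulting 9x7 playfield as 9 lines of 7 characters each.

Answer: ..#....
####...
.#.....
.......
#......
...#...
#.#.#..
.#.####
#..#..#

Derivation:
Fill (1+0,0+0) = (1,0)
Fill (1+0,0+1) = (1,1)
Fill (1+0,0+2) = (1,2)
Fill (1+1,0+1) = (2,1)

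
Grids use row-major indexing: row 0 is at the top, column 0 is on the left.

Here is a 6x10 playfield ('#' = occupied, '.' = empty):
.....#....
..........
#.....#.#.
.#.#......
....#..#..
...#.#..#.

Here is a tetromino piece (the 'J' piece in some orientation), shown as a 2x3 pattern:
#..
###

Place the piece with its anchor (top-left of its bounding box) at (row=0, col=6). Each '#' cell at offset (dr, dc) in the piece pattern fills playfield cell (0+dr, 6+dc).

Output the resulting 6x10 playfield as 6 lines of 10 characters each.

Fill (0+0,6+0) = (0,6)
Fill (0+1,6+0) = (1,6)
Fill (0+1,6+1) = (1,7)
Fill (0+1,6+2) = (1,8)

Answer: .....##...
......###.
#.....#.#.
.#.#......
....#..#..
...#.#..#.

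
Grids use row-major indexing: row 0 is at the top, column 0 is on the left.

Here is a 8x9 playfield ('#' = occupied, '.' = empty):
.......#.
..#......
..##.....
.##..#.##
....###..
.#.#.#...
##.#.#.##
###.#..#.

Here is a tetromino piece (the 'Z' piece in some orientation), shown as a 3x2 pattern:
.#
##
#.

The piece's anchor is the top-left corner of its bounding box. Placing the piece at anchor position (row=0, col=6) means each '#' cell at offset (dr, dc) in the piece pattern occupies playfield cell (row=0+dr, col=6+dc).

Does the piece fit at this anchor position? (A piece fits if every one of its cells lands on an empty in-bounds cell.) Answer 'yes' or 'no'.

Answer: no

Derivation:
Check each piece cell at anchor (0, 6):
  offset (0,1) -> (0,7): occupied ('#') -> FAIL
  offset (1,0) -> (1,6): empty -> OK
  offset (1,1) -> (1,7): empty -> OK
  offset (2,0) -> (2,6): empty -> OK
All cells valid: no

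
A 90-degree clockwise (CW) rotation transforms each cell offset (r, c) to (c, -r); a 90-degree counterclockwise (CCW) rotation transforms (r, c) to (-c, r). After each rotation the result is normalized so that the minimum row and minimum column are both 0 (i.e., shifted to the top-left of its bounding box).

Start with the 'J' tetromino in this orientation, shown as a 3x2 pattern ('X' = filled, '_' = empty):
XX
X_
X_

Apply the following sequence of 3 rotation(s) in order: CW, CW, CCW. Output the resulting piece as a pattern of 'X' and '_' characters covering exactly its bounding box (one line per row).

Start:
XX
X_
X_
After rotation 1 (CW):
XXX
__X
After rotation 2 (CW):
_X
_X
XX
After rotation 3 (CCW):
XXX
__X

Answer: XXX
__X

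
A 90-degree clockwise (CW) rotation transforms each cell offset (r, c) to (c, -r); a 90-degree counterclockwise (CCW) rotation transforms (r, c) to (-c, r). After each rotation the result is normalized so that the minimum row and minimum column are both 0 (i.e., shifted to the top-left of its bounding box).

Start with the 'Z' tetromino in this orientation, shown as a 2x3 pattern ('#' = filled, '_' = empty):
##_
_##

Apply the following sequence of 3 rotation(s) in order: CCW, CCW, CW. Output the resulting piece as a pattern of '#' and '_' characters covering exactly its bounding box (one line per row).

Answer: _#
##
#_

Derivation:
Start:
##_
_##
After rotation 1 (CCW):
_#
##
#_
After rotation 2 (CCW):
##_
_##
After rotation 3 (CW):
_#
##
#_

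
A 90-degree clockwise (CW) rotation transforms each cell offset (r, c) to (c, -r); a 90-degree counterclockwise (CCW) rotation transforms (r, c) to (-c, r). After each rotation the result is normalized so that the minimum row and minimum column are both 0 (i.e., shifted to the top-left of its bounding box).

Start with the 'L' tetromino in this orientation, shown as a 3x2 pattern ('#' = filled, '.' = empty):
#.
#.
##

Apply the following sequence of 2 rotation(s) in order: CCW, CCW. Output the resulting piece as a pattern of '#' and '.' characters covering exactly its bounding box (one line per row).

Answer: ##
.#
.#

Derivation:
Start:
#.
#.
##
After rotation 1 (CCW):
..#
###
After rotation 2 (CCW):
##
.#
.#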